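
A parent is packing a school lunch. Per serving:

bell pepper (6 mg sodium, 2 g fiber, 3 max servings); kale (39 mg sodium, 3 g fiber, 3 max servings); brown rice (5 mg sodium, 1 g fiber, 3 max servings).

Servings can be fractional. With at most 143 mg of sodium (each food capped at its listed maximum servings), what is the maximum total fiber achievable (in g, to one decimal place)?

Fiber per mg sodium: bell pepper 0.3333, brown rice 0.2, kale 0.07692.
Take 3 servings of bell pepper: uses 18 mg sodium, +6.0 g fiber (running total 6.0 g).
Take 3 servings of brown rice: uses 15 mg sodium, +3.0 g fiber (running total 9.0 g).
Take 2.821 servings of kale: uses 110 mg sodium, +8.5 g fiber (running total 17.5 g).
Greedy by best ratio exhausts the sodium allowance optimally: 17.5 g.

17.5 g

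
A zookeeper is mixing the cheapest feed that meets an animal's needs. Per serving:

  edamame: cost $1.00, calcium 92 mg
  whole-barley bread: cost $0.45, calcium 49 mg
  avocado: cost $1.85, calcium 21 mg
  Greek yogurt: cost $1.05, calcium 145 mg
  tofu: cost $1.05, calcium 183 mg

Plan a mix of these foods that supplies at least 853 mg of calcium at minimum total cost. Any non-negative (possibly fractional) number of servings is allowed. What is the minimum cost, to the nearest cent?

$4.89

Cost per mg of calcium: tofu $0.0057, Greek yogurt $0.0072, whole-barley bread $0.0092, edamame $0.0109, avocado $0.0881.
With no serving limits, use only tofu: 853 mg / 183 mg = 4.661 servings × $1.05 = $4.89.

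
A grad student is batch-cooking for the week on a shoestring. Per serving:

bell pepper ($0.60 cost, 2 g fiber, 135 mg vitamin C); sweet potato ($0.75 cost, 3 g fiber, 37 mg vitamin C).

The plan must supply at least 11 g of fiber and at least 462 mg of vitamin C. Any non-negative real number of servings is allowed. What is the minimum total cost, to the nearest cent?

$3.05

Two binding constraints pin down two serving amounts, so the optimal mix uses at most two foods. The candidates are each food alone (scaled to the tighter of fiber/vitamin C) and each pair with both constraints tight.
bell pepper only: max(11/2, 462/135) = 5.5 servings → $3.30.
sweet potato only: max(11/3, 462/37) = 12.49 servings → $9.36.
bell pepper + sweet potato with both tight: 2.958 servings and 1.695 servings → $3.05.
So the least-cost plan costs $3.05.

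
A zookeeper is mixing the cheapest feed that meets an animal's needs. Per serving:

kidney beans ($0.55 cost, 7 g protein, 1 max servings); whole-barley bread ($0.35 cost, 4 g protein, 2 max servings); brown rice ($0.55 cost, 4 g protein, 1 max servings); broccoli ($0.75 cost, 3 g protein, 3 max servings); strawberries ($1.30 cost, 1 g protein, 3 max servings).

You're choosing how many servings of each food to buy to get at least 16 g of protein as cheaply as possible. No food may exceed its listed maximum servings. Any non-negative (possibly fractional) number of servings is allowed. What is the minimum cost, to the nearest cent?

Cost per g of protein: kidney beans $0.0786, whole-barley bread $0.0875, brown rice $0.1375, broccoli $0.2500, strawberries $1.3000.
Take 1 serving of kidney beans: +7.0 g protein for $0.55 (total $0.55, still need 9.0 g).
Take 2 servings of whole-barley bread: +8.0 g protein for $0.70 (total $1.25, still need 1.0 g).
Take 0.25 servings of brown rice: +1.0 g protein for $0.14 (total $1.39, still need 0.0 g).
Greedy by cheapest-per-g is optimal for a single linear constraint, so the minimum cost is $1.39.

$1.39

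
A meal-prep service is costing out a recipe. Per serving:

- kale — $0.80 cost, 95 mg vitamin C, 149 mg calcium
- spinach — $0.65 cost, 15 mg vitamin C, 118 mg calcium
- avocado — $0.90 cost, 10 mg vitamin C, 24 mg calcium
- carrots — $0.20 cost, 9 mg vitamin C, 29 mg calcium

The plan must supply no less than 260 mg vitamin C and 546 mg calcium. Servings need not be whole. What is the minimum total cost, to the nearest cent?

$2.93

The cheapest plan sits at a corner of the feasible region — with two constraints it uses at most two foods.
kale only: max(260/95, 546/149) = 3.664 servings → $2.93.
spinach only: max(260/15, 546/118) = 17.33 servings → $11.27.
avocado only: max(260/10, 546/24) = 26 servings → $23.40.
carrots only: max(260/9, 546/29) = 28.89 servings → $5.78.
kale + spinach with both tight: 2.506 servings and 1.463 servings → $2.96.
kale + avocado with both tight: 0.9873 servings and 16.62 servings → $15.75.
kale + carrots with both tight: 1.857 servings and 9.286 servings → $3.34.
spinach + avocado: intersection lies outside the first quadrant.
spinach + carrots: the both-tight solution has a negative serving — not a feasible corner.
avocado + carrots: the both-tight solution has a negative serving — not a feasible corner.
The minimum over all feasible corners is $2.93.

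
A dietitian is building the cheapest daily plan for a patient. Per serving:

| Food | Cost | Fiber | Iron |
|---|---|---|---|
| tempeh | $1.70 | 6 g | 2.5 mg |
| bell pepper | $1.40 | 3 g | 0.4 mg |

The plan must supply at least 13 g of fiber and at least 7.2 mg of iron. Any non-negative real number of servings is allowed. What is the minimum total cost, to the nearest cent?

$4.90

Check every corner: each single food scaled to meet both minima, and each pair solved so both constraints bind.
tempeh only: max(13/6, 7.2/2.5) = 2.88 servings → $4.90.
bell pepper only: max(13/3, 7.2/0.4) = 18 servings → $25.20.
tempeh + bell pepper: intersection lies outside the first quadrant.
Cheapest feasible corner: $4.90.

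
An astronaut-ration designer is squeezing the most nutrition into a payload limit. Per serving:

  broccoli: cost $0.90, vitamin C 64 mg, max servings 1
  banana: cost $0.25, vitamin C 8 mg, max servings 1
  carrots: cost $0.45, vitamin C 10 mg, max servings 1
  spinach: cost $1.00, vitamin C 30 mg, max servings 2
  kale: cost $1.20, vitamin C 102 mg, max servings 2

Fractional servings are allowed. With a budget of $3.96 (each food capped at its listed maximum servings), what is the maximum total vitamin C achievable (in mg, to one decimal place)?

288.3 mg

Vitamin C per dollar: kale 85, broccoli 71.11, banana 32, spinach 30, carrots 22.22.
Take 2 servings of kale: spends $2.40, +204.0 mg vitamin C (running total 204.0 mg).
Take 1 serving of broccoli: spends $0.90, +64.0 mg vitamin C (running total 268.0 mg).
Take 1 serving of banana: spends $0.25, +8.0 mg vitamin C (running total 276.0 mg).
Take 0.41 servings of spinach: spends $0.41, +12.3 mg vitamin C (running total 288.3 mg).
Filling greedily by vitamin C-per-dollar is optimal for one linear limit, giving 288.3 mg.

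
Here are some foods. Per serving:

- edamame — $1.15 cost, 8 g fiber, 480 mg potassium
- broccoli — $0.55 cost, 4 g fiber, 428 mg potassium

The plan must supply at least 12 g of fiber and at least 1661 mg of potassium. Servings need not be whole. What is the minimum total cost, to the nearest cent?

A basic optimal solution has at most two foods positive. Try each food alone and each pair with both targets met exactly.
edamame only: max(12/8, 1661/480) = 3.46 servings → $3.98.
broccoli only: max(12/4, 1661/428) = 3.881 servings → $2.13.
edamame + broccoli: the both-tight solution has a negative serving — not a feasible corner.
So the least-cost plan costs $2.13.

$2.13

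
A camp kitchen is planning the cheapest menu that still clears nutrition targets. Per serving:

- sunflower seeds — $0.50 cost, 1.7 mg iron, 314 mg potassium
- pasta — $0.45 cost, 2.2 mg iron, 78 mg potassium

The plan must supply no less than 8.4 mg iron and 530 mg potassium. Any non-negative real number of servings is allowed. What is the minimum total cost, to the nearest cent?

$1.86

With two linear requirements the optimum uses one or two foods; enumerate the corners.
sunflower seeds only: max(8.4/1.7, 530/314) = 4.941 servings → $2.47.
pasta only: max(8.4/2.2, 530/78) = 6.795 servings → $3.06.
sunflower seeds + pasta with both tight: 0.9151 servings and 3.111 servings → $1.86.
Cheapest feasible corner: $1.86.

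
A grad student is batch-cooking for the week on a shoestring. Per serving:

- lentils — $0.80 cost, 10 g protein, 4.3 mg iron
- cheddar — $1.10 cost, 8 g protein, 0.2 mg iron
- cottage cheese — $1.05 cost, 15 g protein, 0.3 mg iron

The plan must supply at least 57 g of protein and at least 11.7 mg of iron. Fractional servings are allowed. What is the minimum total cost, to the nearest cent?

lentils only: max(57/10, 11.7/4.3) = 5.7 servings → $4.56.
cheddar only: max(57/8, 11.7/0.2) = 58.5 servings → $64.35.
cottage cheese only: max(57/15, 11.7/0.3) = 39 servings → $40.95.
lentils + cheddar with both tight: 2.537 servings and 3.954 servings → $6.38.
lentils + cottage cheese with both tight: 2.576 servings and 2.083 servings → $4.25.
cheddar + cottage cheese with both targets exact would need a negative amount; discard.
The minimum over all feasible corners is $4.25.

$4.25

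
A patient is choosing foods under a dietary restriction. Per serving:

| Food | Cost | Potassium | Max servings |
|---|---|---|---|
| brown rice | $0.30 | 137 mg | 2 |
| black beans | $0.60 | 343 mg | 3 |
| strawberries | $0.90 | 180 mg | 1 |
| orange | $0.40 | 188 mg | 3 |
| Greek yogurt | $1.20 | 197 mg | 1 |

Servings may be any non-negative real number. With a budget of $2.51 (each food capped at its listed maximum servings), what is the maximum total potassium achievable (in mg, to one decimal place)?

Potassium per dollar: black beans 571.7, orange 470, brown rice 456.7, strawberries 200, Greek yogurt 164.2.
Take 3 servings of black beans: spends $1.80, +1029.0 mg potassium (running total 1029.0 mg).
Take 1.775 servings of orange: spends $0.71, +333.7 mg potassium (running total 1362.7 mg).
Filling greedily by potassium-per-dollar is optimal for one linear limit, giving 1362.7 mg.

1362.7 mg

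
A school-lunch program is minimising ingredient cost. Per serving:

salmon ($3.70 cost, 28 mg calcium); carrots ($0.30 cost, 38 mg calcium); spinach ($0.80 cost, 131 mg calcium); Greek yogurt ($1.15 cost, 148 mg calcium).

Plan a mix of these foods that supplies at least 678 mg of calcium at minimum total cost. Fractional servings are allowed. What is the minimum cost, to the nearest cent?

Cost per mg of calcium: spinach $0.0061, Greek yogurt $0.0078, carrots $0.0079, salmon $0.1321.
With no serving limits, use only spinach: 678 mg / 131 mg = 5.176 servings × $0.80 = $4.14.

$4.14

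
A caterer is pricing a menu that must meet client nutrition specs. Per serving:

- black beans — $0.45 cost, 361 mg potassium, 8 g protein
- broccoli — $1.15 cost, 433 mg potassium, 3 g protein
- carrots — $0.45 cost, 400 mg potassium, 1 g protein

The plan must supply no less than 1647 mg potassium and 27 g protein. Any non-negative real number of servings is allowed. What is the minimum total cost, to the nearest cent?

Compare the cost at each extreme point of the feasible region.
black beans only: max(1647/361, 27/8) = 4.562 servings → $2.05.
broccoli only: max(1647/433, 27/3) = 9 servings → $10.35.
carrots only: max(1647/400, 27/1) = 27 servings → $12.15.
black beans + broccoli with both tight: 2.835 servings and 1.44 servings → $2.93.
black beans + carrots with both tight: 3.224 servings and 1.208 servings → $1.99.
broccoli + carrots: the both-tight solution has a negative serving — not a feasible corner.
Cheapest feasible corner: $1.99.

$1.99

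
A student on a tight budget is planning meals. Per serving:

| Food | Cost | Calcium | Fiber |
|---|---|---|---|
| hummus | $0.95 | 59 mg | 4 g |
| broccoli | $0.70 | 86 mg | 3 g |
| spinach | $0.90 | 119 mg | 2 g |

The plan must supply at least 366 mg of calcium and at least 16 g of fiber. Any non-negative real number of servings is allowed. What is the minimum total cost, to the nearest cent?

For a min-cost LP with two ≥-constraints, a basic feasible solution has at most two positive variables.
hummus only: max(366/59, 16/4) = 6.203 servings → $5.89.
broccoli only: max(366/86, 16/3) = 5.333 servings → $3.73.
spinach only: max(366/119, 16/2) = 8 servings → $7.20.
hummus + broccoli with both tight: 1.665 servings and 3.114 servings → $3.76.
hummus + spinach with both tight: 3.274 servings and 1.453 servings → $4.42.
broccoli + spinach: intersection lies outside the first quadrant.
The minimum over all feasible corners is $3.73.

$3.73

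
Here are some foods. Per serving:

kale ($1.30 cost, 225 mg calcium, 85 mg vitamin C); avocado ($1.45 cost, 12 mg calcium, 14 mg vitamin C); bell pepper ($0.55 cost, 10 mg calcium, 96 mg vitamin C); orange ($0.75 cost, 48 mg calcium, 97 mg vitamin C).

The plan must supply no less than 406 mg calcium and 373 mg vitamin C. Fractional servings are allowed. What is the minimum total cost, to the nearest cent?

At the optimum either one food covers both requirements or two foods hit both targets exactly; no other combination can be cheaper.
kale only: max(406/225, 373/85) = 4.388 servings → $5.70.
avocado only: max(406/12, 373/14) = 33.83 servings → $49.06.
bell pepper only: max(406/10, 373/96) = 40.6 servings → $22.33.
orange only: max(406/48, 373/97) = 8.458 servings → $6.34.
kale + avocado with both tight: 0.5671 servings and 23.2 servings → $34.38.
kale + bell pepper with both tight: 1.699 servings and 2.381 servings → $3.52.
kale + orange with both tight: 1.21 servings and 2.785 servings → $3.66.
avocado + bell pepper: intersection lies outside the first quadrant.
avocado + orange: intersection lies outside the first quadrant.
bell pepper + orange: intersection lies outside the first quadrant.
Cheapest feasible corner: $3.52.

$3.52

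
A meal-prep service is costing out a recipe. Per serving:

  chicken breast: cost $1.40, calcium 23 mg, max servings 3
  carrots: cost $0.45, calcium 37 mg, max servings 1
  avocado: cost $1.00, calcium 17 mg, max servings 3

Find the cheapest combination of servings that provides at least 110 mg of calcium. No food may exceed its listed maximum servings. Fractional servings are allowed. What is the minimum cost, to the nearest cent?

Cost per mg of calcium: carrots $0.0122, avocado $0.0588, chicken breast $0.0609.
Take 1 serving of carrots: +37.0 mg calcium for $0.45 (total $0.45, still need 73.0 mg).
Take 3 servings of avocado: +51.0 mg calcium for $3.00 (total $3.45, still need 22.0 mg).
Take 0.9565 servings of chicken breast: +22.0 mg calcium for $1.34 (total $4.79, still need 0.0 mg).
Filling from the cheapest source first is optimal under one linear minimum: $4.79.

$4.79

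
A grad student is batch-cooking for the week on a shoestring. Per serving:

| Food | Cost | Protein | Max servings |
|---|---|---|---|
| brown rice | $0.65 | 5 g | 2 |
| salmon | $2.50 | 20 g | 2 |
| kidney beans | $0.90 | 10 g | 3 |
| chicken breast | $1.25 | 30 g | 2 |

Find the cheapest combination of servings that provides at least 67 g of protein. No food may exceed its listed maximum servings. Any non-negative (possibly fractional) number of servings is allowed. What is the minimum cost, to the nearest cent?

$3.13

Cost per g of protein: chicken breast $0.0417, kidney beans $0.0900, salmon $0.1250, brown rice $0.1300.
Take 2 servings of chicken breast: +60.0 g protein for $2.50 (total $2.50, still need 7.0 g).
Take 0.7 servings of kidney beans: +7.0 g protein for $0.63 (total $3.13, still need 0.0 g).
Filling from the cheapest source first is optimal under one linear minimum: $3.13.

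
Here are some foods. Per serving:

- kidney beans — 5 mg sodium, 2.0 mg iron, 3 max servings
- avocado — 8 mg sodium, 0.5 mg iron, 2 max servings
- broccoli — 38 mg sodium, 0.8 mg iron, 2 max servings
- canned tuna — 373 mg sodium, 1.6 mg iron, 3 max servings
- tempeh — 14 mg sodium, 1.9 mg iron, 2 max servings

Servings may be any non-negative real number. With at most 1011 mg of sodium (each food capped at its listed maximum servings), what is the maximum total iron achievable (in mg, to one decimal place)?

Iron per mg sodium: kidney beans 0.4, tempeh 0.1357, avocado 0.0625, broccoli 0.02105, canned tuna 0.00429.
Take 3 servings of kidney beans: uses 15 mg sodium, +6.0 mg iron (running total 6.0 mg).
Take 2 servings of tempeh: uses 28 mg sodium, +3.8 mg iron (running total 9.8 mg).
Take 2 servings of avocado: uses 16 mg sodium, +1.0 mg iron (running total 10.8 mg).
Take 2 servings of broccoli: uses 76 mg sodium, +1.6 mg iron (running total 12.4 mg).
Take 2.349 servings of canned tuna: uses 876 mg sodium, +3.8 mg iron (running total 16.2 mg).
Greedy by best ratio exhausts the sodium allowance optimally: 16.2 mg.

16.2 mg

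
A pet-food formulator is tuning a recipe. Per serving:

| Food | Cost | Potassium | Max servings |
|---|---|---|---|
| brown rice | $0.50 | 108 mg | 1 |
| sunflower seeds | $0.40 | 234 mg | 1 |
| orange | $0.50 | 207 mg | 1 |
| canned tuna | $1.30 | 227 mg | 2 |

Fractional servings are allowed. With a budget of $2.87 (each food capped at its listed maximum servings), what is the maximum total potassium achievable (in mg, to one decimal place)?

805.7 mg

Potassium per dollar: sunflower seeds 585, orange 414, brown rice 216, canned tuna 174.6.
Take 1 serving of sunflower seeds: spends $0.40, +234.0 mg potassium (running total 234.0 mg).
Take 1 serving of orange: spends $0.50, +207.0 mg potassium (running total 441.0 mg).
Take 1 serving of brown rice: spends $0.50, +108.0 mg potassium (running total 549.0 mg).
Take 1.131 servings of canned tuna: spends $1.47, +256.7 mg potassium (running total 805.7 mg).
Filling greedily by potassium-per-dollar is optimal for one linear limit, giving 805.7 mg.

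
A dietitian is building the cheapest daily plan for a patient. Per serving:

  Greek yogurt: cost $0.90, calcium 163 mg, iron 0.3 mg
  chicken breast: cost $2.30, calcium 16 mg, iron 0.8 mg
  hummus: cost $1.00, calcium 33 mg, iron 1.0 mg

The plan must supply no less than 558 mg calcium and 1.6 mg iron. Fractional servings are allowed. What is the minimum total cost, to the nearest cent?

$3.58

Compare the cost at each extreme point of the feasible region.
Greek yogurt only: max(558/163, 1.6/0.3) = 5.333 servings → $4.80.
chicken breast only: max(558/16, 1.6/0.8) = 34.88 servings → $80.21.
hummus only: max(558/33, 1.6/1.0) = 16.91 servings → $16.91.
Greek yogurt + chicken breast with both tight: 3.35 servings and 0.7436 servings → $4.73.
Greek yogurt + hummus with both tight: 3.3 servings and 0.6101 servings → $3.58.
chicken breast + hummus: the both-tight solution has a negative serving — not a feasible corner.
So the least-cost plan costs $3.58.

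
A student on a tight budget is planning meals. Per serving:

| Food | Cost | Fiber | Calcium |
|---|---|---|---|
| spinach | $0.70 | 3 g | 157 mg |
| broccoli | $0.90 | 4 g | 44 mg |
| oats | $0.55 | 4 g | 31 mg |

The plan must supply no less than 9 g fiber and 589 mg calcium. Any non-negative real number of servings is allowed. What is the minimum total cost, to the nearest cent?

$2.63

Two binding constraints pin down two serving amounts, so the optimal mix uses at most two foods. The candidates are each food alone (scaled to the tighter of fiber/calcium) and each pair with both constraints tight.
spinach only: max(9/3, 589/157) = 3.752 servings → $2.63.
broccoli only: max(9/4, 589/44) = 13.39 servings → $12.05.
oats only: max(9/4, 589/31) = 19 servings → $10.45.
spinach + broccoli: intersection lies outside the first quadrant.
spinach + oats: intersection lies outside the first quadrant.
broccoli + oats: intersection lies outside the first quadrant.
The minimum over all feasible corners is $2.63.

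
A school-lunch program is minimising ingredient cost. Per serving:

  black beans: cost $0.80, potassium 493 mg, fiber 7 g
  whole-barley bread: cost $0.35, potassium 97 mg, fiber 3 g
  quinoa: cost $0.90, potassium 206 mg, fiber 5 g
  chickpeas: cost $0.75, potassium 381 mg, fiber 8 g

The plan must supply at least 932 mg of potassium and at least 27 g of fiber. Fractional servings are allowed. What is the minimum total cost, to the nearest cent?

$2.53

black beans only: max(932/493, 27/7) = 3.857 servings → $3.09.
whole-barley bread only: max(932/97, 27/3) = 9.608 servings → $3.36.
quinoa only: max(932/206, 27/5) = 5.4 servings → $4.86.
chickpeas only: max(932/381, 27/8) = 3.375 servings → $2.53.
black beans + whole-barley bread with both tight: 0.2213 servings and 8.484 servings → $3.15.
black beans + quinoa: intersection lies outside the first quadrant.
black beans + chickpeas: intersection lies outside the first quadrant.
whole-barley bread + quinoa with both tight: 6.782 servings and 1.331 servings → $3.57.
whole-barley bread + chickpeas with both tight: 7.714 servings and 0.4823 servings → $3.06.
quinoa + chickpeas with both targets exact would need a negative amount; discard.
So the least-cost plan costs $2.53.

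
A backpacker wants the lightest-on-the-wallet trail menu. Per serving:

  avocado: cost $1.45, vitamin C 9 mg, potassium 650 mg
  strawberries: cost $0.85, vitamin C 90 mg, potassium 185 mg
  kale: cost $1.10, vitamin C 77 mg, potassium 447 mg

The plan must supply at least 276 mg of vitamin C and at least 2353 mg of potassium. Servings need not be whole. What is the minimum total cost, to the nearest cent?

$5.60

At the optimum either one food covers both requirements or two foods hit both targets exactly; no other combination can be cheaper.
avocado only: max(276/9, 2353/650) = 30.67 servings → $44.47.
strawberries only: max(276/90, 2353/185) = 12.72 servings → $10.81.
kale only: max(276/77, 2353/447) = 5.264 servings → $5.79.
avocado + strawberries with both tight: 2.828 servings and 2.784 servings → $6.47.
avocado + kale with both tight: 1.256 servings and 3.438 servings → $5.60.
strawberries + kale: the both-tight solution has a negative serving — not a feasible corner.
Cheapest feasible corner: $5.60.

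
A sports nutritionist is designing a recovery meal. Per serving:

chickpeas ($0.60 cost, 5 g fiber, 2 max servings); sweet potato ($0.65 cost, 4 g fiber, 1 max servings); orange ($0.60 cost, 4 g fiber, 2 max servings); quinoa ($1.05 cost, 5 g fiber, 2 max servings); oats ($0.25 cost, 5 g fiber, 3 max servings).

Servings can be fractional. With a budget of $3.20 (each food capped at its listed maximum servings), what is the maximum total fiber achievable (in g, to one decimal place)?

33.3 g

Fiber per dollar: oats 20, chickpeas 8.333, orange 6.667, sweet potato 6.154, quinoa 4.762.
Take 3 servings of oats: spends $0.75, +15.0 g fiber (running total 15.0 g).
Take 2 servings of chickpeas: spends $1.20, +10.0 g fiber (running total 25.0 g).
Take 2 servings of orange: spends $1.20, +8.0 g fiber (running total 33.0 g).
Take 0.07692 servings of sweet potato: spends $0.05, +0.3 g fiber (running total 33.3 g).
Greedy by best ratio exhausts the cost allowance optimally: 33.3 g.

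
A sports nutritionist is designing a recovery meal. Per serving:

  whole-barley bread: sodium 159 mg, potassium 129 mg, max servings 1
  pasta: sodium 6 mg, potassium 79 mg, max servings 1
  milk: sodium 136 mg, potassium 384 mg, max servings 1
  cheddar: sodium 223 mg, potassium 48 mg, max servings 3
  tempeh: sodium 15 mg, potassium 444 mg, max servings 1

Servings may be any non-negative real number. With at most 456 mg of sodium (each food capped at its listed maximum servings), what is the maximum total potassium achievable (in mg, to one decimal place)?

1066.1 mg

Potassium per mg sodium: tempeh 29.6, pasta 13.17, milk 2.824, whole-barley bread 0.8113, cheddar 0.2152.
Take 1 serving of tempeh: uses 15 mg sodium, +444.0 mg potassium (running total 444.0 mg).
Take 1 serving of pasta: uses 6 mg sodium, +79.0 mg potassium (running total 523.0 mg).
Take 1 serving of milk: uses 136 mg sodium, +384.0 mg potassium (running total 907.0 mg).
Take 1 serving of whole-barley bread: uses 159 mg sodium, +129.0 mg potassium (running total 1036.0 mg).
Take 0.6278 servings of cheddar: uses 140 mg sodium, +30.1 mg potassium (running total 1066.1 mg).
Greedy by best ratio exhausts the sodium allowance optimally: 1066.1 mg.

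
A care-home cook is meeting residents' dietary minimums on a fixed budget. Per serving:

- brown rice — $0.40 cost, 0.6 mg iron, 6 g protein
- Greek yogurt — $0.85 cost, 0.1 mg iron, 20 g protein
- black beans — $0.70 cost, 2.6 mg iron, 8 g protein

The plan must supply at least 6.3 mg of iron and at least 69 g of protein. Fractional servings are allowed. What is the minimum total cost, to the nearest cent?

Check every corner: each single food scaled to meet both minima, and each pair solved so both constraints bind.
brown rice only: max(6.3/0.6, 69/6) = 11.5 servings → $4.60.
Greek yogurt only: max(6.3/0.1, 69/20) = 63 servings → $53.55.
black beans only: max(6.3/2.6, 69/8) = 8.625 servings → $6.04.
brown rice + Greek yogurt with both tight: 10.45 servings and 0.3158 servings → $4.45.
brown rice + black beans: the both-tight solution has a negative serving — not a feasible corner.
Greek yogurt + black beans with both tight: 2.52 servings and 2.326 servings → $3.77.
The minimum over all feasible corners is $3.77.

$3.77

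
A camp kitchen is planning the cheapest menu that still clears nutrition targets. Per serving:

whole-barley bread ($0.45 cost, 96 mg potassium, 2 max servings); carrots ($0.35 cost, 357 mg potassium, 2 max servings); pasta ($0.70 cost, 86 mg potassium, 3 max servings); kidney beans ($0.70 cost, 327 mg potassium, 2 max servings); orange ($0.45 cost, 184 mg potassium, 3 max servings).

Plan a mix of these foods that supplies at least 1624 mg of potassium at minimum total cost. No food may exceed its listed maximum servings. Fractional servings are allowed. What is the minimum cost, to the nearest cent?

Cost per mg of potassium: carrots $0.0010, kidney beans $0.0021, orange $0.0024, whole-barley bread $0.0047, pasta $0.0081.
Take 2 servings of carrots: +714.0 mg potassium for $0.70 (total $0.70, still need 910.0 mg).
Take 2 servings of kidney beans: +654.0 mg potassium for $1.40 (total $2.10, still need 256.0 mg).
Take 1.391 servings of orange: +256.0 mg potassium for $0.63 (total $2.73, still need 0.0 mg).
Greedy by cheapest-per-mg is optimal for a single linear constraint, so the minimum cost is $2.73.

$2.73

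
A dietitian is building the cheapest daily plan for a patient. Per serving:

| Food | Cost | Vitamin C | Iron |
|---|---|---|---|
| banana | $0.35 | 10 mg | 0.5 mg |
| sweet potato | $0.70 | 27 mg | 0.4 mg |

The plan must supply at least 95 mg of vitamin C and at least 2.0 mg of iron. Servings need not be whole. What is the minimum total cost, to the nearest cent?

$2.62

With two linear requirements the optimum uses one or two foods; enumerate the corners.
banana only: max(95/10, 2.0/0.5) = 9.5 servings → $3.33.
sweet potato only: max(95/27, 2.0/0.4) = 5 servings → $3.50.
banana + sweet potato with both tight: 1.684 servings and 2.895 servings → $2.62.
So the least-cost plan costs $2.62.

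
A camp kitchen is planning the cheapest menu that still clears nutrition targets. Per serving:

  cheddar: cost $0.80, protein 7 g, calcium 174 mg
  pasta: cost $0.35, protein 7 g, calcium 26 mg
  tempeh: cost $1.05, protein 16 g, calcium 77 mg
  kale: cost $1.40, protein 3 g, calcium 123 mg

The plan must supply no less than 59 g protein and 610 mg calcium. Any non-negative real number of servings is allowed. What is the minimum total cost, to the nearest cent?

A basic optimal solution has at most two foods positive. Try each food alone and each pair with both targets met exactly.
cheddar only: max(59/7, 610/174) = 8.429 servings → $6.74.
pasta only: max(59/7, 610/26) = 23.46 servings → $8.21.
tempeh only: max(59/16, 610/77) = 7.922 servings → $8.32.
kale only: max(59/3, 610/123) = 19.67 servings → $27.53.
cheddar + pasta with both tight: 2.641 servings and 5.788 servings → $4.14.
cheddar + tempeh with both tight: 2.324 servings and 2.671 servings → $4.66.
cheddar + kale: the both-tight solution has a negative serving — not a feasible corner.
pasta + tempeh: the both-tight solution has a negative serving — not a feasible corner.
pasta + kale with both tight: 6.931 servings and 3.494 servings → $7.32.
tempeh + kale with both tight: 3.124 servings and 3.003 servings → $7.49.
So the least-cost plan costs $4.14.

$4.14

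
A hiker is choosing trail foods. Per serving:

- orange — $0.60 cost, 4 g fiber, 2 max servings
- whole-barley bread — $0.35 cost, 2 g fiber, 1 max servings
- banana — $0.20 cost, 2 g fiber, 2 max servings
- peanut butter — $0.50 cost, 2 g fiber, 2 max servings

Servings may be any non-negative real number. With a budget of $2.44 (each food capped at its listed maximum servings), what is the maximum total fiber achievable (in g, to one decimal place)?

16.0 g

Fiber per dollar: banana 10, orange 6.667, whole-barley bread 5.714, peanut butter 4.
Take 2 servings of banana: spends $0.40, +4.0 g fiber (running total 4.0 g).
Take 2 servings of orange: spends $1.20, +8.0 g fiber (running total 12.0 g).
Take 1 serving of whole-barley bread: spends $0.35, +2.0 g fiber (running total 14.0 g).
Take 0.98 servings of peanut butter: spends $0.49, +2.0 g fiber (running total 16.0 g).
Greedy by best ratio exhausts the cost allowance optimally: 16.0 g.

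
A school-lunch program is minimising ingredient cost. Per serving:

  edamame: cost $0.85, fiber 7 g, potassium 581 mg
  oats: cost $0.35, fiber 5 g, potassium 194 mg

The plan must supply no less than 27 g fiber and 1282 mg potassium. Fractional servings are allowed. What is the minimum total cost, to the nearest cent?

$2.16

Compare the cost at each extreme point of the feasible region.
edamame only: max(27/7, 1282/581) = 3.857 servings → $3.28.
oats only: max(27/5, 1282/194) = 6.608 servings → $2.31.
edamame + oats with both tight: 0.7576 servings and 4.339 servings → $2.16.
So the least-cost plan costs $2.16.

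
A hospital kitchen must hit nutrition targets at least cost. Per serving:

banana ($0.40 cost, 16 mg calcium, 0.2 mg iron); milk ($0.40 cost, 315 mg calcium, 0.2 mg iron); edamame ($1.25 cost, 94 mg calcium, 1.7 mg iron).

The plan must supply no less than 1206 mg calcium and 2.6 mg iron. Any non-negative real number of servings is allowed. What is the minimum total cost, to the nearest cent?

$2.80

Minimising a linear cost over {calcium ≥ 1206, iron ≥ 2.6, servings ≥ 0} — the optimum is at a vertex, using one or two foods.
banana only: max(1206/16, 2.6/0.2) = 75.38 servings → $30.15.
milk only: max(1206/315, 2.6/0.2) = 13 servings → $5.20.
edamame only: max(1206/94, 2.6/1.7) = 12.83 servings → $16.04.
banana + milk with both tight: 9.662 servings and 3.338 servings → $5.20.
banana + edamame: the both-tight solution has a negative serving — not a feasible corner.
milk + edamame with both tight: 3.495 servings and 1.118 servings → $2.80.
So the least-cost plan costs $2.80.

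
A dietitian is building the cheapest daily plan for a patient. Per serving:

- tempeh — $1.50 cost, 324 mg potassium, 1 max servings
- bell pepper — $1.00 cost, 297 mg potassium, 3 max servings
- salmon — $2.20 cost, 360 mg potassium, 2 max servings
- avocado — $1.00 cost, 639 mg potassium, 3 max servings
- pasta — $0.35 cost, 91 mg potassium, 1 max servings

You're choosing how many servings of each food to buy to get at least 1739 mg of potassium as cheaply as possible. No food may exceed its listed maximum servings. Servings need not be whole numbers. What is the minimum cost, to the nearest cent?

$2.72

Cost per mg of potassium: avocado $0.0016, bell pepper $0.0034, pasta $0.0038, tempeh $0.0046, salmon $0.0061.
Take 2.721 servings of avocado: +1739.0 mg potassium for $2.72 (total $2.72, still need 0.0 mg).
Greedy by cheapest-per-mg is optimal for a single linear constraint, so the minimum cost is $2.72.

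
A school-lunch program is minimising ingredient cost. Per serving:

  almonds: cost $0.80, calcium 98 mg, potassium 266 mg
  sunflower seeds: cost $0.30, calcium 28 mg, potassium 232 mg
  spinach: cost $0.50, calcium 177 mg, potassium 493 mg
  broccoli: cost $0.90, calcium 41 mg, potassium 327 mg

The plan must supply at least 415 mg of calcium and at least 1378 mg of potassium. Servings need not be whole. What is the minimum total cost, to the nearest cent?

$1.40

An LP optimum is at a vertex; with two nutrient constraints at most two foods are used. Check each candidate.
almonds only: max(415/98, 1378/266) = 5.18 servings → $4.14.
sunflower seeds only: max(415/28, 1378/232) = 14.82 servings → $4.45.
spinach only: max(415/177, 1378/493) = 2.795 servings → $1.40.
broccoli only: max(415/41, 1378/327) = 10.12 servings → $9.11.
almonds + sunflower seeds with both tight: 3.774 servings and 1.613 servings → $3.50.
almonds + spinach: the both-tight solution has a negative serving — not a feasible corner.
almonds + broccoli with both tight: 3.747 servings and 1.166 servings → $4.05.
sunflower seeds + spinach with both tight: 1.442 servings and 2.117 servings → $1.49.
sunflower seeds + broccoli with both targets exact would need a negative amount; discard.
spinach + broccoli with both tight: 2.103 servings and 1.044 servings → $1.99.
Cheapest feasible corner: $1.40.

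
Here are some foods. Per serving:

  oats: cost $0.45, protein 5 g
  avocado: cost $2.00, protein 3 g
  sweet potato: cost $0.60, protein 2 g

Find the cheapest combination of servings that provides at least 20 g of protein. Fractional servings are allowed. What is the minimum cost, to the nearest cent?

$1.80

Cost per g of protein: oats $0.0900, sweet potato $0.3000, avocado $0.6667.
With no serving limits, use only oats: 20 g / 5 g = 4 servings × $0.45 = $1.80.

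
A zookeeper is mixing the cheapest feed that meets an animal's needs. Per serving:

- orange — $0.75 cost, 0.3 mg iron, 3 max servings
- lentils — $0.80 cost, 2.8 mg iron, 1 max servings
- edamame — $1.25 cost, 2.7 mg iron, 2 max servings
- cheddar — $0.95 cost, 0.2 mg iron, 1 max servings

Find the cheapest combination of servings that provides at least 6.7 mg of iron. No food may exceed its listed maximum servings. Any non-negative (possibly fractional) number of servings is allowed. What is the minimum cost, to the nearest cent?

$2.61

Cost per mg of iron: lentils $0.2857, edamame $0.4630, orange $2.5000, cheddar $4.7500.
Take 1 serving of lentils: +2.8 mg iron for $0.80 (total $0.80, still need 3.9 mg).
Take 1.444 servings of edamame: +3.9 mg iron for $1.81 (total $2.61, still need 0.0 mg).
Filling from the cheapest source first is optimal under one linear minimum: $2.61.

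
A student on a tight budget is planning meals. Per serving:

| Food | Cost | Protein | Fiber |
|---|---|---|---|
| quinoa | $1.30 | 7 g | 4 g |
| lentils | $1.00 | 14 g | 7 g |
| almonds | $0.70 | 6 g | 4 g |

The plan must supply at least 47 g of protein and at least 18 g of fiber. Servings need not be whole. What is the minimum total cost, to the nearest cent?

For a min-cost LP with two ≥-constraints, a basic feasible solution has at most two positive variables.
quinoa only: max(47/7, 18/4) = 6.714 servings → $8.73.
lentils only: max(47/14, 18/7) = 3.357 servings → $3.36.
almonds only: max(47/6, 18/4) = 7.833 servings → $5.48.
quinoa + lentils: intersection lies outside the first quadrant.
quinoa + almonds: the both-tight solution has a negative serving — not a feasible corner.
lentils + almonds: intersection lies outside the first quadrant.
The minimum over all feasible corners is $3.36.

$3.36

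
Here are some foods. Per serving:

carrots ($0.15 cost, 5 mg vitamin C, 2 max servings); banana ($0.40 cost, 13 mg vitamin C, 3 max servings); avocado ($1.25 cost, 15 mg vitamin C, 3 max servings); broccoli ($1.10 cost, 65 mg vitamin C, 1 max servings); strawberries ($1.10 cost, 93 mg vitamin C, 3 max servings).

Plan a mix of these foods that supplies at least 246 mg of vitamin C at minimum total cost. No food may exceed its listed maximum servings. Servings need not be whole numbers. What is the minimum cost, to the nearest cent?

Cost per mg of vitamin C: strawberries $0.0118, broccoli $0.0169, carrots $0.0300, banana $0.0308, avocado $0.0833.
Take 2.645 servings of strawberries: +246.0 mg vitamin C for $2.91 (total $2.91, still need 0.0 mg).
Filling from the cheapest source first is optimal under one linear minimum: $2.91.

$2.91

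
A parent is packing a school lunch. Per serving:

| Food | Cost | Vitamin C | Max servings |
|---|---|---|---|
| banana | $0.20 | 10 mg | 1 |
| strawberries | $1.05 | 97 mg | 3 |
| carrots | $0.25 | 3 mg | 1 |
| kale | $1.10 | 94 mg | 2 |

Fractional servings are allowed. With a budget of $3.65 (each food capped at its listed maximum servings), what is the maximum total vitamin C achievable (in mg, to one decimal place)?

333.7 mg

Vitamin C per dollar: strawberries 92.38, kale 85.45, banana 50, carrots 12.
Take 3 servings of strawberries: spends $3.15, +291.0 mg vitamin C (running total 291.0 mg).
Take 0.4545 servings of kale: spends $0.50, +42.7 mg vitamin C (running total 333.7 mg).
Filling greedily by vitamin C-per-dollar is optimal for one linear limit, giving 333.7 mg.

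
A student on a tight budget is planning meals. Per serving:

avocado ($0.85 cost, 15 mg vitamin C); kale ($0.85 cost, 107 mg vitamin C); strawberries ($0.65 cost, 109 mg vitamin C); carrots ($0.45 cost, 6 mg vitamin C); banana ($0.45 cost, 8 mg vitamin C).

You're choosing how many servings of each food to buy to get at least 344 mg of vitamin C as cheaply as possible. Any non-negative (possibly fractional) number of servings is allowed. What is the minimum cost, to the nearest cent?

$2.05

Cost per mg of vitamin C: strawberries $0.0060, kale $0.0079, banana $0.0563, avocado $0.0567, carrots $0.0750.
With no serving limits, use only strawberries: 344 mg / 109 mg = 3.156 servings × $0.65 = $2.05.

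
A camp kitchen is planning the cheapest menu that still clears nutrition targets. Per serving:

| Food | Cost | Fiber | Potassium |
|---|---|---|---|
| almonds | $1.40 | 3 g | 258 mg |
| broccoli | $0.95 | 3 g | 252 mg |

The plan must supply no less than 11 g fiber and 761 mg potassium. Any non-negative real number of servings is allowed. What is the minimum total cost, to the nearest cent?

Check every corner: each single food scaled to meet both minima, and each pair solved so both constraints bind.
almonds only: max(11/3, 761/258) = 3.667 servings → $5.13.
broccoli only: max(11/3, 761/252) = 3.667 servings → $3.48.
almonds + broccoli: intersection lies outside the first quadrant.
So the least-cost plan costs $3.48.

$3.48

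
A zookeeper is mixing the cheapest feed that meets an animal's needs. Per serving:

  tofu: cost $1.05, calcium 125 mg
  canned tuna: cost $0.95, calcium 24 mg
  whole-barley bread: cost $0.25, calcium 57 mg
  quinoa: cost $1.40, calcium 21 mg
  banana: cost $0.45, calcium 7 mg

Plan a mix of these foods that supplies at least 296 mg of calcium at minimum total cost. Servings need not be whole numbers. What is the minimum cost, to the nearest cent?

Cost per mg of calcium: whole-barley bread $0.0044, tofu $0.0084, canned tuna $0.0396, banana $0.0643, quinoa $0.0667.
With no serving limits, use only whole-barley bread: 296 mg / 57 mg = 5.193 servings × $0.25 = $1.30.

$1.30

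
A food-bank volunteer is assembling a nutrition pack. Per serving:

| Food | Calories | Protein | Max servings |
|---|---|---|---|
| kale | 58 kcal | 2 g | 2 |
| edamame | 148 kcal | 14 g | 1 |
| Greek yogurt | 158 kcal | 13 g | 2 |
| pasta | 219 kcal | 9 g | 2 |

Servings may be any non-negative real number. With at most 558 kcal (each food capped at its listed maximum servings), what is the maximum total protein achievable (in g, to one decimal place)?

Protein per kcal: edamame 0.09459, Greek yogurt 0.08228, pasta 0.0411, kale 0.03448.
Take 1 serving of edamame: uses 148 kcal, +14.0 g protein (running total 14.0 g).
Take 2 servings of Greek yogurt: uses 316 kcal, +26.0 g protein (running total 40.0 g).
Take 0.4292 servings of pasta: uses 94 kcal, +3.9 g protein (running total 43.9 g).
Greedy by best ratio exhausts the calories allowance optimally: 43.9 g.

43.9 g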